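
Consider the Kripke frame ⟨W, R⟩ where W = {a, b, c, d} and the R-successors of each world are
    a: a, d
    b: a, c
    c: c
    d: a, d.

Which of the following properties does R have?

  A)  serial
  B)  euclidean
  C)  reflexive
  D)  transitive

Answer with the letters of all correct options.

A

(A) serial: every world has an R-successor.
(B) not euclidean: b R a and b R c but not a R c.
(C) not reflexive: not b R b.
(D) not transitive: b R a and a R d but not b R d.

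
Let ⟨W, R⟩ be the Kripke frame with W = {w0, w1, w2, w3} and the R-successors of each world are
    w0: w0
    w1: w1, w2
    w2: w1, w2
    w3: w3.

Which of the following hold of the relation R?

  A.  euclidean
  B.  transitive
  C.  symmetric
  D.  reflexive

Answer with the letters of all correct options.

A, B, C, D

(A) euclidean: any two R-successors of the same world are R-related.
(B) transitive: R is closed under composition.
(C) symmetric: every R-edge is matched by its reverse.
(D) reflexive: each world relates to itself.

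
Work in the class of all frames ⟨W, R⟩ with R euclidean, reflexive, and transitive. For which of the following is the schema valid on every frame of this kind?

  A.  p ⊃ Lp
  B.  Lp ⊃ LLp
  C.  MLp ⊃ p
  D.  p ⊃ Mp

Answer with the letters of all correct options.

A relation that is euclidean, reflexive, and transitive is also serial and symmetric.
(A) p ⊃ Lp (equivalent to ◇p→p) corresponds to R being a subset of the identity. Such an R need not be a subset of the identity, so not valid.
(B) axiom 4: valid iff R is transitive. Every such R is transitive — valid.
(C) MLp ⊃ p is the dual of axiom B, which corresponds to symmetry. Every such R is symmetric — valid.
(D) p ⊃ Mp is the dual of axiom T, which corresponds to reflexivity. Every such R is reflexive — valid.

B, C, D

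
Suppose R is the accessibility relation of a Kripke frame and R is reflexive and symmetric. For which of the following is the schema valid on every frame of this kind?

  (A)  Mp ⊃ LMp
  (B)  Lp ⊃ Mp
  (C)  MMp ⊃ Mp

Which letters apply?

B

Reflexive relations are serial.
(A) Mp ⊃ LMp is axiom 5, which corresponds to the euclidean property. Such an R need not be euclidean — not valid.
(B) Lp ⊃ Mp is axiom D, which corresponds to seriality. Every such R is serial — valid.
(C) MMp ⊃ Mp is the dual of axiom 4, which corresponds to transitivity. Such an R need not be transitive — not valid.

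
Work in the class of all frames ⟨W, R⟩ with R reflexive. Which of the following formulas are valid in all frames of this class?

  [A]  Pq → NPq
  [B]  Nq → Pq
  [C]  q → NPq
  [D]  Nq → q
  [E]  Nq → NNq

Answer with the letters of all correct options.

B, D

A reflexive relation is serial.
(A) Pq → NPq is axiom 5; it is valid on a frame exactly when R is euclidean. Such an R need not be euclidean, so not valid.
(B) Nq → Pq is axiom D, which corresponds to seriality. Every such R is serial — valid.
(C) q → NPq (axiom B) characterises the symmetric frames. Such an R need not be symmetric — not valid.
(D) Nq → q (axiom T) characterises the reflexive frames. Every such R is reflexive — valid.
(E) Nq → NNq is axiom 4, which corresponds to transitivity. Such an R need not be transitive — not valid.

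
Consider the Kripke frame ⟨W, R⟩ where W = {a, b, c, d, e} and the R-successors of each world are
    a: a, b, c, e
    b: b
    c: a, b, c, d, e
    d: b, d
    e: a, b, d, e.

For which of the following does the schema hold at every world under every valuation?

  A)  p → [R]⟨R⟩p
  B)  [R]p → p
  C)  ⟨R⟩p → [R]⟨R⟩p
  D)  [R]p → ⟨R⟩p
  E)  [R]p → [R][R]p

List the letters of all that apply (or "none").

B, D

R is reflexive: each world relates to itself.
R is not symmetric: a R b but not b R a.
R is not transitive: a R c and c R d but not a R d.
R is not euclidean: a R b and a R a but not b R a.
R is serial: every world has an R-successor.
(A) p → [R]⟨R⟩p is axiom B, which corresponds to symmetry. R is not symmetric — not valid.
(B) [R]p → p is axiom T; it is valid on a frame exactly when R is reflexive. R is reflexive, so valid.
(C) ⟨R⟩p → [R]⟨R⟩p (axiom 5) characterises the euclidean frames. R is not euclidean — not valid.
(D) [R]p → ⟨R⟩p is axiom D; it is valid on a frame exactly when R is serial. R is serial, so valid.
(E) [R]p → [R][R]p is axiom 4, which corresponds to transitivity. R is not transitive — not valid.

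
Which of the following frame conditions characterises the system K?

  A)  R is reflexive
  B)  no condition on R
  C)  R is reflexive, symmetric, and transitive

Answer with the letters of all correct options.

B

(A) this class determines T (= KT), not K.
(B) K is sound and complete for exactly this class.
(C) this class determines S5, not K.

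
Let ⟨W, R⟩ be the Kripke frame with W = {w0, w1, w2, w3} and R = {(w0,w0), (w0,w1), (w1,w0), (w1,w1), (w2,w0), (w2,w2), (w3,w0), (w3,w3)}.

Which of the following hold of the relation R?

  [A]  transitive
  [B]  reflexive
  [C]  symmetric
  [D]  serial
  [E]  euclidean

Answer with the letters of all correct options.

(A) not transitive: w2 R w0 and w0 R w1 but not w2 R w1.
(B) reflexive: each world relates to itself.
(C) not symmetric: w2 R w0 but not w0 R w2.
(D) serial: every world has an R-successor.
(E) not euclidean: w2 R w0 and w2 R w2 but not w0 R w2.

B, D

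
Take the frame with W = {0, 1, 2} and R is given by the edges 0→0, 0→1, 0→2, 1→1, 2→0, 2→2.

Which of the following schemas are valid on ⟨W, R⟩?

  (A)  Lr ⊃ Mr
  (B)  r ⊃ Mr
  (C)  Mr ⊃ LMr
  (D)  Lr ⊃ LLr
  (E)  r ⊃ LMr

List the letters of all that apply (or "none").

R is reflexive: each world relates to itself.
R is not symmetric: 0 R 1 but not 1 R 0.
R is not transitive: 2 R 0 and 0 R 1 but not 2 R 1.
R is not euclidean: 0 R 1 and 0 R 0 but not 1 R 0.
R is serial: every world has an R-successor.
(A) Lr ⊃ Mr is axiom D, which corresponds to seriality. R is serial — valid.
(B) r ⊃ Mr is the dual of axiom T, which corresponds to reflexivity. R is reflexive — valid.
(C) Mr ⊃ LMr is axiom 5; it is valid on a frame exactly when R is euclidean. R is not euclidean, so not valid.
(D) Lr ⊃ LLr (axiom 4) characterises the transitive frames. R is not transitive — not valid.
(E) axiom B: valid iff R is symmetric. R is not symmetric — not valid.

A, B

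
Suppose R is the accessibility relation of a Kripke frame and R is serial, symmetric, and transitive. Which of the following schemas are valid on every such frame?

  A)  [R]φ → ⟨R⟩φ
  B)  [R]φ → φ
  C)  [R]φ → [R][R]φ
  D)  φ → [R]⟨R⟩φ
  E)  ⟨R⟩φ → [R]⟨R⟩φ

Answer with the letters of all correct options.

A serial symmetric transitive relation is reflexive (take any v with uRv; symmetry gives vRu and transitivity gives uRu), hence an equivalence relation.
(A) [R]φ → ⟨R⟩φ (axiom D) characterises the serial frames. Every such R is serial — valid.
(B) [R]φ → φ (axiom T) characterises the reflexive frames. Every such R is reflexive — valid.
(C) [R]φ → [R][R]φ is axiom 4; it is valid on a frame exactly when R is transitive. Every such R is transitive, so valid.
(D) φ → [R]⟨R⟩φ is axiom B, which corresponds to symmetry. Every such R is symmetric — valid.
(E) ⟨R⟩φ → [R]⟨R⟩φ is axiom 5, which corresponds to the euclidean property. Every such R is euclidean — valid.

A, B, C, D, E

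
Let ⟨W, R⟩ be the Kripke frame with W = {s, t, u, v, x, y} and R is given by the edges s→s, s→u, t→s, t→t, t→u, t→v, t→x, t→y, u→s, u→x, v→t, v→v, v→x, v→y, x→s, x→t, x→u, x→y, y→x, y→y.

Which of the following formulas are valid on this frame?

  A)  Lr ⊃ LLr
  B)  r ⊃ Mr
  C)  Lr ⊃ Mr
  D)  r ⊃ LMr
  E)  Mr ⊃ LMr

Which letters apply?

C

R is not reflexive: not u R u.
R is not symmetric: t R s but not s R t.
R is not transitive: s R u and u R x but not s R x.
R is not euclidean: t R s and t R t but not s R t.
R is serial: every world has an R-successor.
(A) axiom 4: valid iff R is transitive. R is not transitive — not valid.
(B) r ⊃ Mr is the dual of axiom T, which corresponds to reflexivity. R is not reflexive — not valid.
(C) Lr ⊃ Mr is axiom D; it is valid on a frame exactly when R is serial. R is serial, so valid.
(D) axiom B: valid iff R is symmetric. R is not symmetric — not valid.
(E) Mr ⊃ LMr (axiom 5) characterises the euclidean frames. R is not euclidean — not valid.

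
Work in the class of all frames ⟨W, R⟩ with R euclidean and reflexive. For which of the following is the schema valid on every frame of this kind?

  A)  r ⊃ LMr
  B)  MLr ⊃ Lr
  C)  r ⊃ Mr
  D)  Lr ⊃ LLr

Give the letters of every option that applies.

A reflexive euclidean relation is also symmetric (from wRw and wRv the euclidean condition gives vRw) and hence transitive; it is an equivalence relation.
(A) r ⊃ LMr is axiom B; it is valid on a frame exactly when R is symmetric. Every such R is symmetric, so valid.
(B) MLr ⊃ Lr is the dual of axiom 5; it is valid on a frame exactly when R is euclidean. Every such R is euclidean, so valid.
(C) r ⊃ Mr is the dual of axiom T; it is valid on a frame exactly when R is reflexive. Every such R is reflexive, so valid.
(D) Lr ⊃ LLr (axiom 4) characterises the transitive frames. Every such R is transitive — valid.

A, B, C, D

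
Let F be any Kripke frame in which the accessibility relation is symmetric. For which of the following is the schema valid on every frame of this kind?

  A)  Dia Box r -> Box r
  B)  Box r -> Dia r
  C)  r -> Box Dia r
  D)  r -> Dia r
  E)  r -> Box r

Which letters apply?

C

(A) Dia Box r -> Box r (the dual of axiom 5) characterises the euclidean frames. Such an R need not be euclidean — not valid.
(B) Box r -> Dia r (axiom D) characterises the serial frames. Such an R need not be serial — not valid.
(C) axiom B: valid iff R is symmetric. Every such R is symmetric — valid.
(D) r -> Dia r is the dual of axiom T, which corresponds to reflexivity. Such an R need not be reflexive — not valid.
(E) r -> Box r is equivalent to ◇p→p; it holds exactly when R ⊆ identity. Such an R need not be a subset of the identity — not valid.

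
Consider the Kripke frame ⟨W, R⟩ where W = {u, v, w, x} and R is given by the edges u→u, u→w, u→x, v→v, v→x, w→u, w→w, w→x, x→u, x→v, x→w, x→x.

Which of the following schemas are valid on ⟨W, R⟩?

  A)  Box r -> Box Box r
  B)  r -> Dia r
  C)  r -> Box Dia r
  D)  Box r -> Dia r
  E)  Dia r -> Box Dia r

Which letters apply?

B, C, D

R is reflexive: each world relates to itself.
R is symmetric: every R-edge is matched by its reverse.
R is not transitive: u R x and x R v but not u R v.
R is not euclidean: x R u and x R v but not u R v.
R is serial: every world has an R-successor.
(A) Box r -> Box Box r is axiom 4, which corresponds to transitivity. R is not transitive — not valid.
(B) r -> Dia r is the dual of axiom T; it is valid on a frame exactly when R is reflexive. R is reflexive, so valid.
(C) r -> Box Dia r is axiom B; it is valid on a frame exactly when R is symmetric. R is symmetric, so valid.
(D) Box r -> Dia r is axiom D, which corresponds to seriality. R is serial — valid.
(E) Dia r -> Box Dia r is axiom 5; it is valid on a frame exactly when R is euclidean. R is not euclidean, so not valid.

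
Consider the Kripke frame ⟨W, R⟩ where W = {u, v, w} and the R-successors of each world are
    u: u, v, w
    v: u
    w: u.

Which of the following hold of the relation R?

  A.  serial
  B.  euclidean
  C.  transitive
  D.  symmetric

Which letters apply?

(A) serial: every world has an R-successor.
(B) not euclidean: u R v and u R w but not v R w.
(C) not transitive: v R u and u R v but not v R v.
(D) symmetric: every R-edge is matched by its reverse.

A, D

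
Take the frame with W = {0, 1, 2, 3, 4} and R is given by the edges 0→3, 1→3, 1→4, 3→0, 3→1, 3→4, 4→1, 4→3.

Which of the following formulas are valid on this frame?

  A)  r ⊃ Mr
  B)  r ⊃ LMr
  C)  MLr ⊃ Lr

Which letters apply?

R is not reflexive: not 0 R 0.
R is symmetric: every R-edge is matched by its reverse.
R is not euclidean: 3 R 0 and 3 R 1 but not 0 R 1.
(A) r ⊃ Mr is the dual of axiom T; it is valid on a frame exactly when R is reflexive. R is not reflexive, so not valid.
(B) r ⊃ LMr is axiom B; it is valid on a frame exactly when R is symmetric. R is symmetric, so valid.
(C) MLr ⊃ Lr is the dual of axiom 5, which corresponds to the euclidean property. R is not euclidean — not valid.

B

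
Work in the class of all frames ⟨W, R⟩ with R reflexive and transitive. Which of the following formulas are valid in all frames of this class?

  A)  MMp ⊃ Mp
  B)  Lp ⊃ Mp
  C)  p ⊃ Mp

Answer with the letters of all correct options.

A, B, C

Reflexive relations are serial.
(A) MMp ⊃ Mp is the dual of axiom 4, which corresponds to transitivity. Every such R is transitive — valid.
(B) Lp ⊃ Mp is axiom D, which corresponds to seriality. Every such R is serial — valid.
(C) p ⊃ Mp is the dual of axiom T; it is valid on a frame exactly when R is reflexive. Every such R is reflexive, so valid.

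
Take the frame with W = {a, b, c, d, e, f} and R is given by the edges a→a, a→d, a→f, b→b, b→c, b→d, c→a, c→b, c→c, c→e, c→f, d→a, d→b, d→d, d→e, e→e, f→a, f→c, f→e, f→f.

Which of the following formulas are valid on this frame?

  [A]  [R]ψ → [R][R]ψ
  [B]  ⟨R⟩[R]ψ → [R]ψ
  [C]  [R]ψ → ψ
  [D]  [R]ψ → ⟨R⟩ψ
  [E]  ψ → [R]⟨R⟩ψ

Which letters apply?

R is reflexive: each world relates to itself.
R is not symmetric: c R a but not a R c.
R is not transitive: a R d and d R b but not a R b.
R is not euclidean: a R d and a R f but not d R f.
R is serial: every world has an R-successor.
(A) [R]ψ → [R][R]ψ (axiom 4) characterises the transitive frames. R is not transitive — not valid.
(B) ⟨R⟩[R]ψ → [R]ψ is the dual of axiom 5; it is valid on a frame exactly when R is euclidean. R is not euclidean, so not valid.
(C) axiom T: valid iff R is reflexive. R is reflexive — valid.
(D) [R]ψ → ⟨R⟩ψ (axiom D) characterises the serial frames. R is serial — valid.
(E) axiom B: valid iff R is symmetric. R is not symmetric — not valid.

C, D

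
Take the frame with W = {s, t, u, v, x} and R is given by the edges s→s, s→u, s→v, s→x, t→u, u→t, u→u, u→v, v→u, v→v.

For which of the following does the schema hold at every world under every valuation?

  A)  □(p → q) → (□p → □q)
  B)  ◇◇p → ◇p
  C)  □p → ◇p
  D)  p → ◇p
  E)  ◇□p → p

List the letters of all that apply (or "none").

R is not reflexive: not t R t.
R is not symmetric: s R u but not u R s.
R is not transitive: s R u and u R t but not s R t.
R is not serial: x has no R-successor.
(A) this is just K, valid on every normal frame.
(B) the dual of axiom 4: valid iff R is transitive. R is not transitive — not valid.
(C) □p → ◇p (axiom D) characterises the serial frames. R is not serial — not valid.
(D) p → ◇p is the dual of axiom T, which corresponds to reflexivity. R is not reflexive — not valid.
(E) ◇□p → p is the dual of axiom B; it is valid on a frame exactly when R is symmetric. R is not symmetric, so not valid.

A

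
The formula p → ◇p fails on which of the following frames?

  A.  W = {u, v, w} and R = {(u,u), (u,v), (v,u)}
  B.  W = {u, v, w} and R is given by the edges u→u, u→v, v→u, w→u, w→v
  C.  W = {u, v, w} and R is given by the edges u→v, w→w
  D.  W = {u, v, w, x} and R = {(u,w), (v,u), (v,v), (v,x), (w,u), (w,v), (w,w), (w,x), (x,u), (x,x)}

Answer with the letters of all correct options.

A, B, C, D

The schema p → ◇p is the dual of axiom T; it is valid on a frame iff R is reflexive.
(A) R is not reflexive (not v R v), so the schema fails here.
(B) R is not reflexive (not v R v), so the schema fails here.
(C) R is not reflexive (not u R u), so the schema fails here.
(D) R is not reflexive (not u R u), so the schema fails here.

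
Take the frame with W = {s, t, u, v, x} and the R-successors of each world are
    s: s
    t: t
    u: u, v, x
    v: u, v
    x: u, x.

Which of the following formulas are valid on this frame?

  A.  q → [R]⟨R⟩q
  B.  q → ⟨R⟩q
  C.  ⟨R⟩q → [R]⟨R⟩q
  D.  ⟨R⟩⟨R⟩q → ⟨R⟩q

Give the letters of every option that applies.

A, B

R is reflexive: each world relates to itself.
R is symmetric: every R-edge is matched by its reverse.
R is not transitive: v R u and u R x but not v R x.
R is not euclidean: u R v and u R x but not v R x.
(A) axiom B: valid iff R is symmetric. R is symmetric — valid.
(B) q → ⟨R⟩q is the dual of axiom T; it is valid on a frame exactly when R is reflexive. R is reflexive, so valid.
(C) ⟨R⟩q → [R]⟨R⟩q is axiom 5, which corresponds to the euclidean property. R is not euclidean — not valid.
(D) ⟨R⟩⟨R⟩q → ⟨R⟩q is the dual of axiom 4; it is valid on a frame exactly when R is transitive. R is not transitive, so not valid.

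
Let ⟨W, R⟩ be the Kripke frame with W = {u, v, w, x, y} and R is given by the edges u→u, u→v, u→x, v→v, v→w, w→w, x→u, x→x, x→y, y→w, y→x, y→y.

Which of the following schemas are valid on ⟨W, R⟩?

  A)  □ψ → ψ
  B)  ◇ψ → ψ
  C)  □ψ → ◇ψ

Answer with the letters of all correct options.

R is reflexive: each world relates to itself.
R is serial: every world has an R-successor.
R is not a subset of the identity: u R v with u ≠ v.
(A) □ψ → ψ is axiom T; it is valid on a frame exactly when R is reflexive. R is reflexive, so valid.
(B) ◇ψ → ψ (the converse of T) corresponds to R being a subset of the identity. Here R ⊄ identity, so not valid.
(C) axiom D: valid iff R is serial. R is serial — valid.

A, C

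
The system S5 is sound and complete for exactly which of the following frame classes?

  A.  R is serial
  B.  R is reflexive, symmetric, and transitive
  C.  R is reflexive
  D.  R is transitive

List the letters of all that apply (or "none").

(A) this class determines D, not S5.
(B) S5 is sound and complete for exactly this class.
(C) this class determines T (= KT), not S5.
(D) this class determines K4, not S5.

B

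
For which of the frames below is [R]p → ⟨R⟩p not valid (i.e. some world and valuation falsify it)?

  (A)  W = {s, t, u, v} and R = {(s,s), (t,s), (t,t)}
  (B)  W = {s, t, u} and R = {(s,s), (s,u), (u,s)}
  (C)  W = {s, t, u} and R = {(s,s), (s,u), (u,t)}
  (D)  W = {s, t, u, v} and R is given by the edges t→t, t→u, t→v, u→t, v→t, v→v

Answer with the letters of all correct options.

The schema [R]p → ⟨R⟩p is axiom D; it is valid on a frame iff R is serial.
(A) R is not serial (u has no R-successor), so the schema fails here.
(B) R is not serial (t has no R-successor), so the schema fails here.
(C) R is not serial (t has no R-successor), so the schema fails here.
(D) R is not serial (s has no R-successor), so the schema fails here.

A, B, C, D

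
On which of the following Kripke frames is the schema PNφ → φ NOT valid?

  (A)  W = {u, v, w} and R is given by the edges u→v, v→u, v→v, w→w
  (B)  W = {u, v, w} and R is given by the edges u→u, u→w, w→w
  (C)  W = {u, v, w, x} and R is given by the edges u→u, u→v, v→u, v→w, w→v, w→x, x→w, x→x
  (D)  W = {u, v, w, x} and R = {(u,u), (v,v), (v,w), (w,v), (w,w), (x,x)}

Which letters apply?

B

The schema PNφ → φ is the dual of axiom B; it is valid on a frame iff R is symmetric.
(A) R is symmetric (every R-edge is matched by its reverse), so the schema is valid here.
(B) R is not symmetric (u R w but not w R u), so the schema fails here.
(C) R is symmetric (every R-edge is matched by its reverse), so the schema is valid here.
(D) R is symmetric (every R-edge is matched by its reverse), so the schema is valid here.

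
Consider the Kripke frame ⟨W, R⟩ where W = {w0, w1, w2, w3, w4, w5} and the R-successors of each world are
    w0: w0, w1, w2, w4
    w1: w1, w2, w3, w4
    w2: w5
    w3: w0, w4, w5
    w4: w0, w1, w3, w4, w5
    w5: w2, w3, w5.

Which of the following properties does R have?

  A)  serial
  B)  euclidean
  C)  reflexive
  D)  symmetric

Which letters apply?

(A) serial: every world has an R-successor.
(B) not euclidean: w0 R w1 and w0 R w0 but not w1 R w0.
(C) not reflexive: not w2 R w2.
(D) not symmetric: w0 R w1 but not w1 R w0.

A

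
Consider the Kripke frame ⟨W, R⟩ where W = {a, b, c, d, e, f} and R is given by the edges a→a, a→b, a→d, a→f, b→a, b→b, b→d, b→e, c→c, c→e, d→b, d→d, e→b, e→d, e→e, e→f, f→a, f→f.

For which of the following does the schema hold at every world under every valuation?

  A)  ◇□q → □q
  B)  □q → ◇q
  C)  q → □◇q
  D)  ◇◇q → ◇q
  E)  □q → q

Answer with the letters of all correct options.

R is reflexive: each world relates to itself.
R is not symmetric: a R d but not d R a.
R is not transitive: a R b and b R e but not a R e.
R is not euclidean: a R b and a R f but not b R f.
R is serial: every world has an R-successor.
(A) the dual of axiom 5: valid iff R is euclidean. R is not euclidean — not valid.
(B) □q → ◇q (axiom D) characterises the serial frames. R is serial — valid.
(C) q → □◇q is axiom B, which corresponds to symmetry. R is not symmetric — not valid.
(D) ◇◇q → ◇q (the dual of axiom 4) characterises the transitive frames. R is not transitive — not valid.
(E) axiom T: valid iff R is reflexive. R is reflexive — valid.

B, E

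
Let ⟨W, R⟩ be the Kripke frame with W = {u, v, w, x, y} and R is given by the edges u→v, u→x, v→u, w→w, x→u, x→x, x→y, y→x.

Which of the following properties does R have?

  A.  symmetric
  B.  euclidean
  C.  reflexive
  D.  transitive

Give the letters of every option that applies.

(A) symmetric: every R-edge is matched by its reverse.
(B) not euclidean: u R v and u R x but not v R x.
(C) not reflexive: not u R u.
(D) not transitive: u R v and v R u but not u R u.

A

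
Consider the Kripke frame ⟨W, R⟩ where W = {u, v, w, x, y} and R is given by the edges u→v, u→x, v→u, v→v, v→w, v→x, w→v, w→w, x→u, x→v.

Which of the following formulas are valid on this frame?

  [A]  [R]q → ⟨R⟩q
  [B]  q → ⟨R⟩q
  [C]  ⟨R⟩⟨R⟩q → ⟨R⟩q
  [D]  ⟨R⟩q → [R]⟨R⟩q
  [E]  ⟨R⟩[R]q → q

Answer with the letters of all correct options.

R is not reflexive: not u R u.
R is symmetric: every R-edge is matched by its reverse.
R is not transitive: u R v and v R u but not u R u.
R is not euclidean: v R u and v R w but not u R w.
R is not serial: y has no R-successor.
(A) [R]q → ⟨R⟩q is axiom D, which corresponds to seriality. R is not serial — not valid.
(B) q → ⟨R⟩q (the dual of axiom T) characterises the reflexive frames. R is not reflexive — not valid.
(C) ⟨R⟩⟨R⟩q → ⟨R⟩q (the dual of axiom 4) characterises the transitive frames. R is not transitive — not valid.
(D) axiom 5: valid iff R is euclidean. R is not euclidean — not valid.
(E) ⟨R⟩[R]q → q is the dual of axiom B; it is valid on a frame exactly when R is symmetric. R is symmetric, so valid.

E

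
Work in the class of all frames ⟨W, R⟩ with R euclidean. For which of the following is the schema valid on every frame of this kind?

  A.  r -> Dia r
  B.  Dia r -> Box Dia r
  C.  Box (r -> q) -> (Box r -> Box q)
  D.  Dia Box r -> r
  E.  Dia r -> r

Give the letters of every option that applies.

B, C

(A) r -> Dia r (the dual of axiom T) characterises the reflexive frames. Such an R need not be reflexive — not valid.
(B) Dia r -> Box Dia r is axiom 5; it is valid on a frame exactly when R is euclidean. Every such R is euclidean, so valid.
(C) Box (r -> q) -> (Box r -> Box q) is the K axiom; it holds on all frames — valid.
(D) Dia Box r -> r is the dual of axiom B, which corresponds to symmetry. Such an R need not be symmetric — not valid.
(E) Dia r -> r is valid only on frames where every R-edge is a self-loop. Such an R need not be a subset of the identity — not valid.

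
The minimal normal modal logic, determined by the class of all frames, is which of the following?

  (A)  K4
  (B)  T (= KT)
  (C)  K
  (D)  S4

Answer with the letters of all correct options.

(A) K4 is determined by the class of transitive frames.
(B) T (= KT) is determined by the class of reflexive frames.
(C) K is determined by exactly this class.
(D) S4 is determined by the class of reflexive and transitive frames.

C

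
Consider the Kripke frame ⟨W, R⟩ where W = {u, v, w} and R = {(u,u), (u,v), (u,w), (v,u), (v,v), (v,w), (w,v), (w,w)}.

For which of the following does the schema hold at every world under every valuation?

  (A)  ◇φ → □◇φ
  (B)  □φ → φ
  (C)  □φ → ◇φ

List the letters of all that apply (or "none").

R is reflexive: each world relates to itself.
R is not euclidean: u R w and u R u but not w R u.
R is serial: every world has an R-successor.
(A) axiom 5: valid iff R is euclidean. R is not euclidean — not valid.
(B) axiom T: valid iff R is reflexive. R is reflexive — valid.
(C) axiom D: valid iff R is serial. R is serial — valid.

B, C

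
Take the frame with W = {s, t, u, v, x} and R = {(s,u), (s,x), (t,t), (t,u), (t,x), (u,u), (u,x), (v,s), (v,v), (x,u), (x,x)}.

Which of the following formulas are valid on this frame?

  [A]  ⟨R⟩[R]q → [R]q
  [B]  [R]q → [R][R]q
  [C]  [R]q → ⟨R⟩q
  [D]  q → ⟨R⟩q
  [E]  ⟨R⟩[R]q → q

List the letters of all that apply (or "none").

C

R is not reflexive: not s R s.
R is not symmetric: s R u but not u R s.
R is not transitive: v R s and s R u but not v R u.
R is not euclidean: t R u and t R t but not u R t.
R is serial: every world has an R-successor.
(A) ⟨R⟩[R]q → [R]q is the dual of axiom 5, which corresponds to the euclidean property. R is not euclidean — not valid.
(B) [R]q → [R][R]q (axiom 4) characterises the transitive frames. R is not transitive — not valid.
(C) [R]q → ⟨R⟩q (axiom D) characterises the serial frames. R is serial — valid.
(D) q → ⟨R⟩q is the dual of axiom T; it is valid on a frame exactly when R is reflexive. R is not reflexive, so not valid.
(E) ⟨R⟩[R]q → q is the dual of axiom B, which corresponds to symmetry. R is not symmetric — not valid.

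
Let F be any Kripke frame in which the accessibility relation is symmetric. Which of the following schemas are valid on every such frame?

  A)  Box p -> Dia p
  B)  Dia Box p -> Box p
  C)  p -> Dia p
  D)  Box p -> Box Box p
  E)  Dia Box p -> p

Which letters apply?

E

(A) axiom D: valid iff R is serial. Such an R need not be serial — not valid.
(B) the dual of axiom 5: valid iff R is euclidean. Such an R need not be euclidean — not valid.
(C) p -> Dia p is the dual of axiom T, which corresponds to reflexivity. Such an R need not be reflexive — not valid.
(D) Box p -> Box Box p is axiom 4, which corresponds to transitivity. Such an R need not be transitive — not valid.
(E) Dia Box p -> p (the dual of axiom B) characterises the symmetric frames. Every such R is symmetric — valid.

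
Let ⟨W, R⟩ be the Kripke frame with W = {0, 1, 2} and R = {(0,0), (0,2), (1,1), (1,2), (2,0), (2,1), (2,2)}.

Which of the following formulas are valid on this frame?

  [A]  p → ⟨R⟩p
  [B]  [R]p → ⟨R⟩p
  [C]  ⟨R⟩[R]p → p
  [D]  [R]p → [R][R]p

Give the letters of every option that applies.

A, B, C

R is reflexive: each world relates to itself.
R is symmetric: every R-edge is matched by its reverse.
R is not transitive: 0 R 2 and 2 R 1 but not 0 R 1.
R is serial: every world has an R-successor.
(A) p → ⟨R⟩p is the dual of axiom T; it is valid on a frame exactly when R is reflexive. R is reflexive, so valid.
(B) [R]p → ⟨R⟩p (axiom D) characterises the serial frames. R is serial — valid.
(C) the dual of axiom B: valid iff R is symmetric. R is symmetric — valid.
(D) [R]p → [R][R]p (axiom 4) characterises the transitive frames. R is not transitive — not valid.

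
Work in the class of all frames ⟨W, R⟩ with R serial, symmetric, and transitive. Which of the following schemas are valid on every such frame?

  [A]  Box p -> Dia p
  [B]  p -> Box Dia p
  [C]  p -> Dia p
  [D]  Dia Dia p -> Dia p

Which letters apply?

A, B, C, D

A serial symmetric transitive relation is reflexive (take any v with uRv; symmetry gives vRu and transitivity gives uRu), hence an equivalence relation.
(A) Box p -> Dia p is axiom D; it is valid on a frame exactly when R is serial. Every such R is serial, so valid.
(B) axiom B: valid iff R is symmetric. Every such R is symmetric — valid.
(C) p -> Dia p is the dual of axiom T, which corresponds to reflexivity. Every such R is reflexive — valid.
(D) Dia Dia p -> Dia p (the dual of axiom 4) characterises the transitive frames. Every such R is transitive — valid.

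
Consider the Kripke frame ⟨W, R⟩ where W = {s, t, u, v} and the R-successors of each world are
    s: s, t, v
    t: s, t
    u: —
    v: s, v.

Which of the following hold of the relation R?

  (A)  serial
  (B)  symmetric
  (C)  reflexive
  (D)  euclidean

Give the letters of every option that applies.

(A) not serial: u has no R-successor.
(B) symmetric: every R-edge is matched by its reverse.
(C) not reflexive: not u R u.
(D) not euclidean: s R t and s R v but not t R v.

B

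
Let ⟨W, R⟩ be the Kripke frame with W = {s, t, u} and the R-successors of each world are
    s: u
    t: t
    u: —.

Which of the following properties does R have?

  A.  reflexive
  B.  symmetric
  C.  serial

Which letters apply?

none

(A) not reflexive: not s R s.
(B) not symmetric: s R u but not u R s.
(C) not serial: u has no R-successor.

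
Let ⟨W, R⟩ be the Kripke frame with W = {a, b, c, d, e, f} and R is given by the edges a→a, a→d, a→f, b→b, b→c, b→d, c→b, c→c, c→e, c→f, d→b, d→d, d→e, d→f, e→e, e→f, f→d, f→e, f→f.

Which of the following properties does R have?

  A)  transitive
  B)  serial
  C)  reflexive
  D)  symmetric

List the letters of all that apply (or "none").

(A) not transitive: a R d and d R b but not a R b.
(B) serial: every world has an R-successor.
(C) reflexive: each world relates to itself.
(D) not symmetric: a R d but not d R a.

B, C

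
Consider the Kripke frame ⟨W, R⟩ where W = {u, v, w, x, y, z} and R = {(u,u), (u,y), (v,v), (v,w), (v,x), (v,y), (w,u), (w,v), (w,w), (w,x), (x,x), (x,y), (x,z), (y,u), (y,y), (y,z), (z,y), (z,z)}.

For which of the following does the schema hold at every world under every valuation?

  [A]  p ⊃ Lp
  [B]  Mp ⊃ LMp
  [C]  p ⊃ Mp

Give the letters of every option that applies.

C

R is reflexive: each world relates to itself.
R is not euclidean: v R w and v R y but not w R y.
R is not a subset of the identity: u R y with u ≠ y.
(A) p ⊃ Lp is equivalent to ◇p→p; it holds exactly when R ⊆ identity. Here R ⊄ identity — not valid.
(B) axiom 5: valid iff R is euclidean. R is not euclidean — not valid.
(C) p ⊃ Mp (the dual of axiom T) characterises the reflexive frames. R is reflexive — valid.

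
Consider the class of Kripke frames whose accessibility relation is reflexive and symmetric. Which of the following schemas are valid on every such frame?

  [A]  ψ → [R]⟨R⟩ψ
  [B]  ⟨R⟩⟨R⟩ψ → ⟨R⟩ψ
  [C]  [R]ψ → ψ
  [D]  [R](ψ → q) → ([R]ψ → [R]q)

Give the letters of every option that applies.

Reflexive relations are serial.
(A) ψ → [R]⟨R⟩ψ is axiom B; it is valid on a frame exactly when R is symmetric. Every such R is symmetric, so valid.
(B) the dual of axiom 4: valid iff R is transitive. Such an R need not be transitive — not valid.
(C) [R]ψ → ψ is axiom T, which corresponds to reflexivity. Every such R is reflexive — valid.
(D) [R](ψ → q) → ([R]ψ → [R]q) is axiom K, valid on every Kripke frame — valid.

A, C, D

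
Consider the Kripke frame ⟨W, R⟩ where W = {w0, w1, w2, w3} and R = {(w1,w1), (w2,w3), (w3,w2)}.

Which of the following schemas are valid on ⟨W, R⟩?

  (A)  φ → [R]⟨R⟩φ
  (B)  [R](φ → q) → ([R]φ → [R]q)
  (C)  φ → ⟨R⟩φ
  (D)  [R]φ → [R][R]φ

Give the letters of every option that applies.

A, B

R is not reflexive: not w0 R w0.
R is symmetric: every R-edge is matched by its reverse.
R is not transitive: w2 R w3 and w3 R w2 but not w2 R w2.
(A) φ → [R]⟨R⟩φ is axiom B; it is valid on a frame exactly when R is symmetric. R is symmetric, so valid.
(B) this is just K, valid on every normal frame.
(C) φ → ⟨R⟩φ is the dual of axiom T; it is valid on a frame exactly when R is reflexive. R is not reflexive, so not valid.
(D) [R]φ → [R][R]φ (axiom 4) characterises the transitive frames. R is not transitive — not valid.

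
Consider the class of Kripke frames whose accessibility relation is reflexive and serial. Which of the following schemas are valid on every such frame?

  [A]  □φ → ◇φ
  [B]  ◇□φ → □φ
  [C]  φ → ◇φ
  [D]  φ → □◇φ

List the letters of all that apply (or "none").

A, C

(A) □φ → ◇φ is axiom D; it is valid on a frame exactly when R is serial. Every such R is serial, so valid.
(B) ◇□φ → □φ is the dual of axiom 5; it is valid on a frame exactly when R is euclidean. Such an R need not be euclidean, so not valid.
(C) φ → ◇φ is the dual of axiom T; it is valid on a frame exactly when R is reflexive. Every such R is reflexive, so valid.
(D) φ → □◇φ is axiom B; it is valid on a frame exactly when R is symmetric. Such an R need not be symmetric, so not valid.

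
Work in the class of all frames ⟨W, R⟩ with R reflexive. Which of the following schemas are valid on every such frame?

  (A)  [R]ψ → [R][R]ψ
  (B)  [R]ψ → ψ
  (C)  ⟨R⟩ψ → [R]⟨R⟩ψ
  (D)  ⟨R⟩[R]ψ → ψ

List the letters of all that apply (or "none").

A reflexive relation is serial.
(A) [R]ψ → [R][R]ψ (axiom 4) characterises the transitive frames. Such an R need not be transitive — not valid.
(B) [R]ψ → ψ is axiom T, which corresponds to reflexivity. Every such R is reflexive — valid.
(C) ⟨R⟩ψ → [R]⟨R⟩ψ is axiom 5; it is valid on a frame exactly when R is euclidean. Such an R need not be euclidean, so not valid.
(D) ⟨R⟩[R]ψ → ψ is the dual of axiom B; it is valid on a frame exactly when R is symmetric. Such an R need not be symmetric, so not valid.

B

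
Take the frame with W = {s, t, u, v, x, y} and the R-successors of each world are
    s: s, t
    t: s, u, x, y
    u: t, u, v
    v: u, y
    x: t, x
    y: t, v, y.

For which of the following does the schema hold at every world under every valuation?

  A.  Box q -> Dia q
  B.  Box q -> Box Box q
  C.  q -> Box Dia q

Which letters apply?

A, C

R is symmetric: every R-edge is matched by its reverse.
R is not transitive: s R t and t R u but not s R u.
R is serial: every world has an R-successor.
(A) Box q -> Dia q is axiom D, which corresponds to seriality. R is serial — valid.
(B) Box q -> Box Box q (axiom 4) characterises the transitive frames. R is not transitive — not valid.
(C) axiom B: valid iff R is symmetric. R is symmetric — valid.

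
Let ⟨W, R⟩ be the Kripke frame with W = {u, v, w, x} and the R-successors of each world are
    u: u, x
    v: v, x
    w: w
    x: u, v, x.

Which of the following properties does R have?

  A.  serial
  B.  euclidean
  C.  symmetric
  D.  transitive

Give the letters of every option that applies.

(A) serial: every world has an R-successor.
(B) not euclidean: x R u and x R v but not u R v.
(C) symmetric: every R-edge is matched by its reverse.
(D) not transitive: u R x and x R v but not u R v.

A, C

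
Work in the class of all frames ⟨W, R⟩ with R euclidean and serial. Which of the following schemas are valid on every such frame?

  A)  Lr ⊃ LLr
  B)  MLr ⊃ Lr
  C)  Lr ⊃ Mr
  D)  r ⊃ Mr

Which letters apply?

B, C

(A) axiom 4: valid iff R is transitive. Such an R need not be transitive — not valid.
(B) MLr ⊃ Lr is the dual of axiom 5; it is valid on a frame exactly when R is euclidean. Every such R is euclidean, so valid.
(C) Lr ⊃ Mr is axiom D; it is valid on a frame exactly when R is serial. Every such R is serial, so valid.
(D) the dual of axiom T: valid iff R is reflexive. Such an R need not be reflexive — not valid.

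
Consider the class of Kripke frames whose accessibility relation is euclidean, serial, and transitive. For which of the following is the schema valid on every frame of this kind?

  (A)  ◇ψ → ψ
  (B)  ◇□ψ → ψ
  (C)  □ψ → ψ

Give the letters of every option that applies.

none

(A) ◇ψ → ψ (the converse of T) corresponds to R being a subset of the identity. Such an R need not be a subset of the identity, so not valid.
(B) ◇□ψ → ψ is the dual of axiom B, which corresponds to symmetry. Such an R need not be symmetric — not valid.
(C) □ψ → ψ is axiom T; it is valid on a frame exactly when R is reflexive. Such an R need not be reflexive, so not valid.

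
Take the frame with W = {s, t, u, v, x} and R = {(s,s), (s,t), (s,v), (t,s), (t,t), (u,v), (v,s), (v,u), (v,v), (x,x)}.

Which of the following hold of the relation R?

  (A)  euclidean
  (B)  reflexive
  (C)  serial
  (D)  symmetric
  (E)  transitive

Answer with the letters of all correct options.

(A) not euclidean: s R t and s R v but not t R v.
(B) not reflexive: not u R u.
(C) serial: every world has an R-successor.
(D) symmetric: every R-edge is matched by its reverse.
(E) not transitive: s R v and v R u but not s R u.

C, D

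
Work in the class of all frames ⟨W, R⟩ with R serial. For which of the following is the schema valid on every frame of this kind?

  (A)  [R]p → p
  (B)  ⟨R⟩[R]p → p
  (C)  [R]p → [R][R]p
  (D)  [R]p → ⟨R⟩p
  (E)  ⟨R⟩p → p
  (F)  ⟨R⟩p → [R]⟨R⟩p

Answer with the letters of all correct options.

(A) [R]p → p (axiom T) characterises the reflexive frames. Such an R need not be reflexive — not valid.
(B) ⟨R⟩[R]p → p is the dual of axiom B, which corresponds to symmetry. Such an R need not be symmetric — not valid.
(C) [R]p → [R][R]p (axiom 4) characterises the transitive frames. Such an R need not be transitive — not valid.
(D) [R]p → ⟨R⟩p (axiom D) characterises the serial frames. Every such R is serial — valid.
(E) ⟨R⟩p → p is the converse of T; it holds exactly when R ⊆ identity. Such an R need not be a subset of the identity — not valid.
(F) ⟨R⟩p → [R]⟨R⟩p is axiom 5; it is valid on a frame exactly when R is euclidean. Such an R need not be euclidean, so not valid.

D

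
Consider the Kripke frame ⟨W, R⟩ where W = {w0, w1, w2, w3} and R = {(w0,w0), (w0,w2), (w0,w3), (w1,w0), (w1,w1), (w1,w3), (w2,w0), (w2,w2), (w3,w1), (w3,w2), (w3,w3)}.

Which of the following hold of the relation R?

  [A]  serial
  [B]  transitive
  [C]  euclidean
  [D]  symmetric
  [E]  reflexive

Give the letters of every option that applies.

(A) serial: every world has an R-successor.
(B) not transitive: w0 R w3 and w3 R w1 but not w0 R w1.
(C) not euclidean: w0 R w2 and w0 R w3 but not w2 R w3.
(D) not symmetric: w0 R w3 but not w3 R w0.
(E) reflexive: each world relates to itself.

A, E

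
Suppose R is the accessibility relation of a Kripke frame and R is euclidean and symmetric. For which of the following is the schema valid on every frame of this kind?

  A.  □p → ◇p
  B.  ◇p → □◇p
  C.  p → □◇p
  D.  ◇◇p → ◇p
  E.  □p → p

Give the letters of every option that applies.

A symmetric euclidean relation is transitive (uRv and vRw give vRu by symmetry, then uRw by the euclidean condition, applied at v).
(A) □p → ◇p (axiom D) characterises the serial frames. Such an R need not be serial — not valid.
(B) ◇p → □◇p is axiom 5, which corresponds to the euclidean property. Every such R is euclidean — valid.
(C) axiom B: valid iff R is symmetric. Every such R is symmetric — valid.
(D) the dual of axiom 4: valid iff R is transitive. Every such R is transitive — valid.
(E) □p → p is axiom T; it is valid on a frame exactly when R is reflexive. Such an R need not be reflexive, so not valid.

B, C, D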